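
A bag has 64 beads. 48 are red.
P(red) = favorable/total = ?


P = 48/64 = 0.7500

P = 0.7500


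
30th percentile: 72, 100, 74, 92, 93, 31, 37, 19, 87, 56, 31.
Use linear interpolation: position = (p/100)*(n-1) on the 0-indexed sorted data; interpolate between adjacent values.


Sorted: 19, 31, 31, 37, 56, 72, 74, 87, 92, 93, 100
n = 11
Index = 30/100 * 10 = 3.0000
Lower = data[3] = 37, Upper = data[4] = 56
P30 = 37 + 0*(19) = 37.0000

P30 = 37.0000


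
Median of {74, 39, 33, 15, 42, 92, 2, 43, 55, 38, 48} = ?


Sorted: 2, 15, 33, 38, 39, 42, 43, 48, 55, 74, 92
n = 11 (odd)
Middle value = 42

Median = 42


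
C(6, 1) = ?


C(6,1) = 6!/(1! × 5!)
= 720/(1 × 120)
= 6

C(6,1) = 6


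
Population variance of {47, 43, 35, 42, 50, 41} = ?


Mean = 43.0000
Squared deviations: 16.0000, 0, 64.0000, 1.0000, 49.0000, 4.0000
Sum = 134.0000
Variance = 134.0000/6 = 22.3333

Variance = 22.3333


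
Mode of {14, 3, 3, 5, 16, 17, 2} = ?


Frequencies: 2:1, 3:2, 5:1, 14:1, 16:1, 17:1
Max frequency = 2
Mode = 3

Mode = 3


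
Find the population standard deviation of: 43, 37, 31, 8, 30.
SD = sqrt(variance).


Mean = 29.8000
Variance = 140.5600
SD = sqrt(140.5600) = 11.8558

SD = 11.8558


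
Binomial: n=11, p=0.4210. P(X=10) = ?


C(11,10) = 11
p^10 = 0.000175
(1-p)^1 = 0.579000
P = 11 * 0.000175 * 0.579000 = 0.0011

P(X=10) = 0.0011


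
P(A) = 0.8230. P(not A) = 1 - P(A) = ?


P(not A) = 1 - 0.8230 = 0.1770

P(not A) = 0.1770


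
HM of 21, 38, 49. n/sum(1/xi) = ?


Sum of reciprocals = 1/21 + 1/38 + 1/49 = 0.094343
HM = 3/0.094343 = 31.7989

HM = 31.7989


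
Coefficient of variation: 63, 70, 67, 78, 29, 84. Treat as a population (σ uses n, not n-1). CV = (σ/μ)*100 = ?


Mean = 65.1667
SD = 17.6013
CV = (17.6013/65.1667)*100 = 27.0097%

CV = 27.0097%


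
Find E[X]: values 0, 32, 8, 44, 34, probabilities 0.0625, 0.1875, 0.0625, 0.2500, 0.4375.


E[X] = 0*0.0625 + 32*0.1875 + 8*0.0625 + 44*0.2500 + 34*0.4375
= 0 + 6.0000 + 0.5000 + 11.0000 + 14.8750
= 32.3750

E[X] = 32.3750


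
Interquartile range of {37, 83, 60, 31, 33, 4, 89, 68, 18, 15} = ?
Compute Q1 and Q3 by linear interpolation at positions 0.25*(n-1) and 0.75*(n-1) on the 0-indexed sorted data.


Sorted: 4, 15, 18, 31, 33, 37, 60, 68, 83, 89
Q1 (25th %ile) = 21.2500
Q3 (75th %ile) = 66.0000
IQR = 66.0000 - 21.2500 = 44.7500

IQR = 44.7500


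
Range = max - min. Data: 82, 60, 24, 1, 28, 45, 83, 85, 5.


Max = 85, Min = 1
Range = 85 - 1 = 84

Range = 84


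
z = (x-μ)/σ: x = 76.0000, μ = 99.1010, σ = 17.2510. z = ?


z = (76.0000 - 99.1010)/17.2510
= -23.1010/17.2510
= -1.3391

z = -1.3391


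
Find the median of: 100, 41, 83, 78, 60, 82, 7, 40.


Sorted: 7, 40, 41, 60, 78, 82, 83, 100
n = 8 (even)
Middle values: 60 and 78
Median = (60+78)/2 = 69.0000

Median = 69.0000


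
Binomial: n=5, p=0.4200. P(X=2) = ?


C(5,2) = 10
p^2 = 0.176400
(1-p)^3 = 0.195112
P = 10 * 0.176400 * 0.195112 = 0.3442

P(X=2) = 0.3442


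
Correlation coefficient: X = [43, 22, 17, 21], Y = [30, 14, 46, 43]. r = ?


Mean X = 25.7500, Mean Y = 33.2500
SD X = 10.133484, SD Y = 12.636752
Cov = -35.437500
r = -35.437500/(10.133484*12.636752) = -0.2767

r = -0.2767


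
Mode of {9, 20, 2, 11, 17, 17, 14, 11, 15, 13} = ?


Frequencies: 2:1, 9:1, 11:2, 13:1, 14:1, 15:1, 17:2, 20:1
Max frequency = 2
Mode = 11, 17

Mode = 11, 17


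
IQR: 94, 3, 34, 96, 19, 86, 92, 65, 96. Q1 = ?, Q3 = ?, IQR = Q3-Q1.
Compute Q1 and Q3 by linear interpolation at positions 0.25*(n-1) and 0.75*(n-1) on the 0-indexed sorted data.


Sorted: 3, 19, 34, 65, 86, 92, 94, 96, 96
Q1 (25th %ile) = 34.0000
Q3 (75th %ile) = 94.0000
IQR = 94.0000 - 34.0000 = 60.0000

IQR = 60.0000


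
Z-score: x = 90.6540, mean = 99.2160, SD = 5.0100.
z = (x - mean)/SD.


z = (90.6540 - 99.2160)/5.0100
= -8.5620/5.0100
= -1.7090

z = -1.7090


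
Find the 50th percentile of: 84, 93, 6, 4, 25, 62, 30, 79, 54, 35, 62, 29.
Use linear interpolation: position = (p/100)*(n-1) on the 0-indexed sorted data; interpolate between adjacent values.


Sorted: 4, 6, 25, 29, 30, 35, 54, 62, 62, 79, 84, 93
n = 12
Index = 50/100 * 11 = 5.5000
Lower = data[5] = 35, Upper = data[6] = 54
P50 = 35 + 0.5000*(19) = 44.5000

P50 = 44.5000


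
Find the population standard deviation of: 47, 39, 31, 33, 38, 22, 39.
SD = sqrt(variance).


Mean = 35.5714
Variance = 53.1020
SD = sqrt(53.1020) = 7.2871

SD = 7.2871


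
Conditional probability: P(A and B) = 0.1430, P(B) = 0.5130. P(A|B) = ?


P(A|B) = 0.1430/0.5130 = 0.2788

P(A|B) = 0.2788


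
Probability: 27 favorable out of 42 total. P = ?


P = 27/42 = 0.6429

P = 0.6429


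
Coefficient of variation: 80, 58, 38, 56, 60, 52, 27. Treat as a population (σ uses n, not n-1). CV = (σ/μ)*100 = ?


Mean = 53.0000
SD = 15.6479
CV = (15.6479/53.0000)*100 = 29.5244%

CV = 29.5244%


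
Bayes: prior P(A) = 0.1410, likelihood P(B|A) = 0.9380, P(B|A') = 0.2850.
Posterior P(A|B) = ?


P(B) = P(B|A)*P(A) + P(B|A')*P(A')
= 0.9380*0.1410 + 0.2850*0.8590
= 0.132258 + 0.244815 = 0.377073
P(A|B) = 0.132258/0.377073 = 0.3507

P(A|B) = 0.3507


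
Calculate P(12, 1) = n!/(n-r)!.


P(12,1) = 12!/11!
= 479001600/39916800
= 12

P(12,1) = 12


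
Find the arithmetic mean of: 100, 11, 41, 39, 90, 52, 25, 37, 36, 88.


Sum = 100 + 11 + 41 + 39 + 90 + 52 + 25 + 37 + 36 + 88 = 519
n = 10
Mean = 519/10 = 51.9000

Mean = 51.9000


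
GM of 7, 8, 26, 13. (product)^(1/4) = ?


Product = 7 × 8 × 26 × 13 = 18928
GM = 18928^(1/4) = 11.7294

GM = 11.7294


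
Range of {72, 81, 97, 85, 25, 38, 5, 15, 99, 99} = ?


Max = 99, Min = 5
Range = 99 - 5 = 94

Range = 94


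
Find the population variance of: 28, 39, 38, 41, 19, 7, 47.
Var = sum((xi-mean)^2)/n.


Mean = 31.2857
Squared deviations: 10.7959, 59.5102, 45.0816, 94.3673, 150.9388, 589.7959, 246.9388
Sum = 1197.4286
Variance = 1197.4286/7 = 171.0612

Variance = 171.0612


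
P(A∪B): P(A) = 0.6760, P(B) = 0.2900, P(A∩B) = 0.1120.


P(A∪B) = 0.6760 + 0.2900 - 0.1120
= 0.9660 - 0.1120
= 0.8540

P(A∪B) = 0.8540


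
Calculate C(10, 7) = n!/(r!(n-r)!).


C(10,7) = 10!/(7! × 3!)
= 3628800/(5040 × 6)
= 120

C(10,7) = 120


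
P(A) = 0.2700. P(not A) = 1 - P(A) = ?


P(not A) = 1 - 0.2700 = 0.7300

P(not A) = 0.7300


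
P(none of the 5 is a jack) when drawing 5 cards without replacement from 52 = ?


P(no jacks) = (48/52) × (47/51) × (46/50) × (45/49) × (44/48)
= 0.6588

P = 0.6588


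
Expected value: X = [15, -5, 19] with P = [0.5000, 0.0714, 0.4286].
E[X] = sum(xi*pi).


E[X] = 15*0.5000 - 5*0.0714 + 19*0.4286
= 7.5000 - 0.3570 + 8.1434
= 15.2864

E[X] = 15.2864


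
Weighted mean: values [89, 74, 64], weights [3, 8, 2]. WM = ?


Numerator = 89*3 + 74*8 + 64*2 = 987
Denominator = 3 + 8 + 2 = 13
WM = 987/13 = 75.9231

WM = 75.9231


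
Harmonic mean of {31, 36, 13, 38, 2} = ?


Sum of reciprocals = 1/31 + 1/36 + 1/13 + 1/38 + 1/2 = 0.663275
HM = 5/0.663275 = 7.5384

HM = 7.5384


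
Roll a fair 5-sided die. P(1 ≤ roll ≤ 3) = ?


Favorable outcomes (1 ≤ roll ≤ 3): 3
Total outcomes = 5
P = 3/5 = 0.6000

P = 0.6000


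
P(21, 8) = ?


P(21,8) = 21!/13!
= 51090942171709440000/6227020800
= 8204716800

P(21,8) = 8204716800


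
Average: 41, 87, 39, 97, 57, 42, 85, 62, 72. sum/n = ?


Sum = 41 + 87 + 39 + 97 + 57 + 42 + 85 + 62 + 72 = 582
n = 9
Mean = 582/9 = 64.6667

Mean = 64.6667


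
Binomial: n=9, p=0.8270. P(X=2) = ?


C(9,2) = 36
p^2 = 0.683929
(1-p)^7 = 4.637914e-06
P = 36 * 0.683929 * 4.637914e-06 = 0.0001

P(X=2) = 0.0001


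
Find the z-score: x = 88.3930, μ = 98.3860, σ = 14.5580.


z = (88.3930 - 98.3860)/14.5580
= -9.9930/14.5580
= -0.6864

z = -0.6864


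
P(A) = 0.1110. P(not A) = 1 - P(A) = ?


P(not A) = 1 - 0.1110 = 0.8890

P(not A) = 0.8890


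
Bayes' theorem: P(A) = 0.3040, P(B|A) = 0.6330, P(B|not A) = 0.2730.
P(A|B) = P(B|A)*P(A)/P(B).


P(B) = P(B|A)*P(A) + P(B|A')*P(A')
= 0.6330*0.3040 + 0.2730*0.6960
= 0.192432 + 0.190008 = 0.382440
P(A|B) = 0.192432/0.382440 = 0.5032

P(A|B) = 0.5032


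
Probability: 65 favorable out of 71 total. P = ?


P = 65/71 = 0.9155

P = 0.9155


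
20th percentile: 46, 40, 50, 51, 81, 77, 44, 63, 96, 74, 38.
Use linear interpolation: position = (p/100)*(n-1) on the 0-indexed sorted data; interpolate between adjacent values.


Sorted: 38, 40, 44, 46, 50, 51, 63, 74, 77, 81, 96
n = 11
Index = 20/100 * 10 = 2.0000
Lower = data[2] = 44, Upper = data[3] = 46
P20 = 44 + 0*(2) = 44.0000

P20 = 44.0000


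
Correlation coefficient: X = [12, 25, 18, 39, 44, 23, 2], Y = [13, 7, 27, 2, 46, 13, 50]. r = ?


Mean X = 23.2857, Mean Y = 22.5714
SD X = 13.561651, SD Y = 17.605658
Cov = -51.591837
r = -51.591837/(13.561651*17.605658) = -0.2161

r = -0.2161


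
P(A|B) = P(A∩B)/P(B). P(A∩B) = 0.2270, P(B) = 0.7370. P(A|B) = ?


P(A|B) = 0.2270/0.7370 = 0.3080

P(A|B) = 0.3080


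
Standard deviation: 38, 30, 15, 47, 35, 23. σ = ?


Mean = 31.3333
Variance = 106.8889
SD = sqrt(106.8889) = 10.3387

SD = 10.3387


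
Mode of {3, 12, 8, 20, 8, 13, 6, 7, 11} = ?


Frequencies: 3:1, 6:1, 7:1, 8:2, 11:1, 12:1, 13:1, 20:1
Max frequency = 2
Mode = 8

Mode = 8


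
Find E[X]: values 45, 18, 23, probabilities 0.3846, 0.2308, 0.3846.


E[X] = 45*0.3846 + 18*0.2308 + 23*0.3846
= 17.3070 + 4.1544 + 8.8458
= 30.3072

E[X] = 30.3072


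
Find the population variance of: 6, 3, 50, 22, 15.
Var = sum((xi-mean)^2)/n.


Mean = 19.2000
Squared deviations: 174.2400, 262.4400, 948.6400, 7.8400, 17.6400
Sum = 1410.8000
Variance = 1410.8000/5 = 282.1600

Variance = 282.1600


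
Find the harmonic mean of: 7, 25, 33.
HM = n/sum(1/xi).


Sum of reciprocals = 1/7 + 1/25 + 1/33 = 0.213160
HM = 3/0.213160 = 14.0739

HM = 14.0739


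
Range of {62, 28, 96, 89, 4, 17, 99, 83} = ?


Max = 99, Min = 4
Range = 99 - 4 = 95

Range = 95


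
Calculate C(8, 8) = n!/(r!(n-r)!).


C(8,8) = 8!/(8! × 0!)
= 40320/(40320 × 1)
= 1

C(8,8) = 1


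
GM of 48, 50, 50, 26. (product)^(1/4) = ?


Product = 48 × 50 × 50 × 26 = 3120000
GM = 3120000^(1/4) = 42.0280

GM = 42.0280


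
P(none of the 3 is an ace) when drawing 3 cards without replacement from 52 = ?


P(no aces) = (48/52) × (47/51) × (46/50)
= 0.7826

P = 0.7826


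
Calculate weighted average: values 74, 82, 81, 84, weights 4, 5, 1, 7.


Numerator = 74*4 + 82*5 + 81*1 + 84*7 = 1375
Denominator = 4 + 5 + 1 + 7 = 17
WM = 1375/17 = 80.8824

WM = 80.8824


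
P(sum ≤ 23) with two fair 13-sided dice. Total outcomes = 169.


Total outcomes = 13×13 = 169
Favorable (sum ≤ 23): 163
P = 163/169 = 0.9645

P = 0.9645


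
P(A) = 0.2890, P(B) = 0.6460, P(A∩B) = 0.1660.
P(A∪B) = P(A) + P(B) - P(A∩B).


P(A∪B) = 0.2890 + 0.6460 - 0.1660
= 0.9350 - 0.1660
= 0.7690

P(A∪B) = 0.7690


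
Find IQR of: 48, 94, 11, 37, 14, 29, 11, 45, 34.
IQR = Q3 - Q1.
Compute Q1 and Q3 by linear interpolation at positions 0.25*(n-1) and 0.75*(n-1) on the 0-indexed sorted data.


Sorted: 11, 11, 14, 29, 34, 37, 45, 48, 94
Q1 (25th %ile) = 14.0000
Q3 (75th %ile) = 45.0000
IQR = 45.0000 - 14.0000 = 31.0000

IQR = 31.0000


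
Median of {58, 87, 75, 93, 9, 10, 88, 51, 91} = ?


Sorted: 9, 10, 51, 58, 75, 87, 88, 91, 93
n = 9 (odd)
Middle value = 75

Median = 75


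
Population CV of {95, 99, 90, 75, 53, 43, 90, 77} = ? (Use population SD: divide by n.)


Mean = 77.7500
SD = 18.9654
CV = (18.9654/77.7500)*100 = 24.3928%

CV = 24.3928%


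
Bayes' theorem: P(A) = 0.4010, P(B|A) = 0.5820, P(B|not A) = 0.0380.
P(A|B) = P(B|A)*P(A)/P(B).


P(B) = P(B|A)*P(A) + P(B|A')*P(A')
= 0.5820*0.4010 + 0.0380*0.5990
= 0.233382 + 0.022762 = 0.256144
P(A|B) = 0.233382/0.256144 = 0.9111

P(A|B) = 0.9111


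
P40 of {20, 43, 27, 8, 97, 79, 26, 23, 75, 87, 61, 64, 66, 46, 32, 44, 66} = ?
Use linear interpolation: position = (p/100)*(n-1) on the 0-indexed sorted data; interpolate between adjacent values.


Sorted: 8, 20, 23, 26, 27, 32, 43, 44, 46, 61, 64, 66, 66, 75, 79, 87, 97
n = 17
Index = 40/100 * 16 = 6.4000
Lower = data[6] = 43, Upper = data[7] = 44
P40 = 43 + 0.4000*(1) = 43.4000

P40 = 43.4000


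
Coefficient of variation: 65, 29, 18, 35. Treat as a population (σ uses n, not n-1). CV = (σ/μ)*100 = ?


Mean = 36.7500
SD = 17.4123
CV = (17.4123/36.7500)*100 = 47.3804%

CV = 47.3804%


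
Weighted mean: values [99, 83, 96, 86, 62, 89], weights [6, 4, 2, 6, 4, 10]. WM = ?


Numerator = 99*6 + 83*4 + 96*2 + 86*6 + 62*4 + 89*10 = 2772
Denominator = 6 + 4 + 2 + 6 + 4 + 10 = 32
WM = 2772/32 = 86.6250

WM = 86.6250


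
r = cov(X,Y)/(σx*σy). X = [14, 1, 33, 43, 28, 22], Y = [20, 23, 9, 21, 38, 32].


Mean X = 23.5000, Mean Y = 23.8333
SD X = 13.475286, SD Y = 9.227074
Cov = -14.916667
r = -14.916667/(13.475286*9.227074) = -0.1200

r = -0.1200


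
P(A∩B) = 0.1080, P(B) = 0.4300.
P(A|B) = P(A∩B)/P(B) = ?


P(A|B) = 0.1080/0.4300 = 0.2512

P(A|B) = 0.2512


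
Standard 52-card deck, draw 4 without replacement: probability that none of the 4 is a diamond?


P(no diamonds) = (39/52) × (38/51) × (37/50) × (36/49)
= 0.3038

P = 0.3038


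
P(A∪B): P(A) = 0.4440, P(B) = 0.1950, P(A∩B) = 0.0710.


P(A∪B) = 0.4440 + 0.1950 - 0.0710
= 0.6390 - 0.0710
= 0.5680

P(A∪B) = 0.5680


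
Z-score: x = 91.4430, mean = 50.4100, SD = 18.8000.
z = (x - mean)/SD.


z = (91.4430 - 50.4100)/18.8000
= 41.0330/18.8000
= 2.1826

z = 2.1826


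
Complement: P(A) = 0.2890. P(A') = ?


P(not A) = 1 - 0.2890 = 0.7110

P(not A) = 0.7110


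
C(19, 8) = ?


C(19,8) = 19!/(8! × 11!)
= 121645100408832000/(40320 × 39916800)
= 75582

C(19,8) = 75582


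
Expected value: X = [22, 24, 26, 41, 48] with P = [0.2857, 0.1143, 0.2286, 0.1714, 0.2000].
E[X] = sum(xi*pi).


E[X] = 22*0.2857 + 24*0.1143 + 26*0.2286 + 41*0.1714 + 48*0.2000
= 6.2854 + 2.7432 + 5.9436 + 7.0274 + 9.6000
= 31.5996

E[X] = 31.5996


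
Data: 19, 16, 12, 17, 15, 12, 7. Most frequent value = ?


Frequencies: 7:1, 12:2, 15:1, 16:1, 17:1, 19:1
Max frequency = 2
Mode = 12

Mode = 12


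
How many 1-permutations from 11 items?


P(11,1) = 11!/10!
= 39916800/3628800
= 11

P(11,1) = 11


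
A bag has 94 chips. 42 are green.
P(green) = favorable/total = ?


P = 42/94 = 0.4468

P = 0.4468


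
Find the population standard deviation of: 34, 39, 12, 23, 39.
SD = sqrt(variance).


Mean = 29.4000
Variance = 109.8400
SD = sqrt(109.8400) = 10.4805

SD = 10.4805


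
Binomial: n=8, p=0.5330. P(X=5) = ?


C(8,5) = 56
p^5 = 0.043017
(1-p)^3 = 0.101848
P = 56 * 0.043017 * 0.101848 = 0.2453

P(X=5) = 0.2453


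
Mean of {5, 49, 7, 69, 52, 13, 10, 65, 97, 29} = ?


Sum = 5 + 49 + 7 + 69 + 52 + 13 + 10 + 65 + 97 + 29 = 396
n = 10
Mean = 396/10 = 39.6000

Mean = 39.6000


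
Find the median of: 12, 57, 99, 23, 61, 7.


Sorted: 7, 12, 23, 57, 61, 99
n = 6 (even)
Middle values: 23 and 57
Median = (23+57)/2 = 40.0000

Median = 40.0000


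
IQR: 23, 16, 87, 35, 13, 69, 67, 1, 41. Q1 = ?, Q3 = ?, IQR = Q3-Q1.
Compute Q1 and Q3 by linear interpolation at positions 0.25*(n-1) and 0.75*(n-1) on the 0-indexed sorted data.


Sorted: 1, 13, 16, 23, 35, 41, 67, 69, 87
Q1 (25th %ile) = 16.0000
Q3 (75th %ile) = 67.0000
IQR = 67.0000 - 16.0000 = 51.0000

IQR = 51.0000


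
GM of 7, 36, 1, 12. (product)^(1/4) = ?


Product = 7 × 36 × 1 × 12 = 3024
GM = 3024^(1/4) = 7.4156

GM = 7.4156


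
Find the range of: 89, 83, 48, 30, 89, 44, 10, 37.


Max = 89, Min = 10
Range = 89 - 10 = 79

Range = 79


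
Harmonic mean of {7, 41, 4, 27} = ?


Sum of reciprocals = 1/7 + 1/41 + 1/4 + 1/27 = 0.454284
HM = 4/0.454284 = 8.8051

HM = 8.8051


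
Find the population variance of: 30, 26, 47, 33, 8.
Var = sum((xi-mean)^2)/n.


Mean = 28.8000
Squared deviations: 1.4400, 7.8400, 331.2400, 17.6400, 432.6400
Sum = 790.8000
Variance = 790.8000/5 = 158.1600

Variance = 158.1600


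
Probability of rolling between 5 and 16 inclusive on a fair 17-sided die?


Favorable outcomes (5 ≤ roll ≤ 16): 12
Total outcomes = 17
P = 12/17 = 0.7059

P = 0.7059


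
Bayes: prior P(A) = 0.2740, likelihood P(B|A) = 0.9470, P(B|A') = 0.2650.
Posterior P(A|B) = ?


P(B) = P(B|A)*P(A) + P(B|A')*P(A')
= 0.9470*0.2740 + 0.2650*0.7260
= 0.259478 + 0.192390 = 0.451868
P(A|B) = 0.259478/0.451868 = 0.5742

P(A|B) = 0.5742


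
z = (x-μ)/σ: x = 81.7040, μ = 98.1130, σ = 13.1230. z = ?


z = (81.7040 - 98.1130)/13.1230
= -16.4090/13.1230
= -1.2504

z = -1.2504


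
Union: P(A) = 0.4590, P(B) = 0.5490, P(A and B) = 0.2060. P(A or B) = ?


P(A∪B) = 0.4590 + 0.5490 - 0.2060
= 1.0080 - 0.2060
= 0.8020

P(A∪B) = 0.8020


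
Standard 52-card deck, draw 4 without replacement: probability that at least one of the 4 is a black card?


P(at least one) = 1 - P(none)
P(none) = (26/52) × (25/51) × (24/50) × (23/49) = 0.055222
P(at least one) = 1 - 0.055222 = 0.9448

P = 0.9448


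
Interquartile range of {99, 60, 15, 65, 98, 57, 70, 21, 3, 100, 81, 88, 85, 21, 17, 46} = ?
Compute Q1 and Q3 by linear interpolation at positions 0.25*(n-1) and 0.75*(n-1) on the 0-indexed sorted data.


Sorted: 3, 15, 17, 21, 21, 46, 57, 60, 65, 70, 81, 85, 88, 98, 99, 100
Q1 (25th %ile) = 21.0000
Q3 (75th %ile) = 85.7500
IQR = 85.7500 - 21.0000 = 64.7500

IQR = 64.7500


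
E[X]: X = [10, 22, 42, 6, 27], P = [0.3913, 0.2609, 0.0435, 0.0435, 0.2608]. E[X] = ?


E[X] = 10*0.3913 + 22*0.2609 + 42*0.0435 + 6*0.0435 + 27*0.2608
= 3.9130 + 5.7398 + 1.8270 + 0.2610 + 7.0416
= 18.7824

E[X] = 18.7824


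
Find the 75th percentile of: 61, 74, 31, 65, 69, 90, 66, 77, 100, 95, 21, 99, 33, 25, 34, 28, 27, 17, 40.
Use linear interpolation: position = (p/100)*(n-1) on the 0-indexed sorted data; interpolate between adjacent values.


Sorted: 17, 21, 25, 27, 28, 31, 33, 34, 40, 61, 65, 66, 69, 74, 77, 90, 95, 99, 100
n = 19
Index = 75/100 * 18 = 13.5000
Lower = data[13] = 74, Upper = data[14] = 77
P75 = 74 + 0.5000*(3) = 75.5000

P75 = 75.5000


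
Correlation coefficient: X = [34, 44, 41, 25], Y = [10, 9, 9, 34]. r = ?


Mean X = 36.0000, Mean Y = 15.5000
SD X = 7.314369, SD Y = 10.688779
Cov = -69.250000
r = -69.250000/(7.314369*10.688779) = -0.8858

r = -0.8858


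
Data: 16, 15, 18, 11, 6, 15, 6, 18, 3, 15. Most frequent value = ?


Frequencies: 3:1, 6:2, 11:1, 15:3, 16:1, 18:2
Max frequency = 3
Mode = 15

Mode = 15


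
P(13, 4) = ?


P(13,4) = 13!/9!
= 6227020800/362880
= 17160

P(13,4) = 17160


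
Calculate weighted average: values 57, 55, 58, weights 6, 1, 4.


Numerator = 57*6 + 55*1 + 58*4 = 629
Denominator = 6 + 1 + 4 = 11
WM = 629/11 = 57.1818

WM = 57.1818


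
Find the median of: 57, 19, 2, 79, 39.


Sorted: 2, 19, 39, 57, 79
n = 5 (odd)
Middle value = 39

Median = 39


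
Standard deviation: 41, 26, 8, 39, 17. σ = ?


Mean = 26.2000
Variance = 159.7600
SD = sqrt(159.7600) = 12.6396

SD = 12.6396


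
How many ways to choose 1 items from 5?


C(5,1) = 5!/(1! × 4!)
= 120/(1 × 24)
= 5

C(5,1) = 5


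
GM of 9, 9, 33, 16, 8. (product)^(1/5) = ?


Product = 9 × 9 × 33 × 16 × 8 = 342144
GM = 342144^(1/5) = 12.7892

GM = 12.7892


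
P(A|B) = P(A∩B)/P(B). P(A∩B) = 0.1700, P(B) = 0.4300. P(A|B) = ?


P(A|B) = 0.1700/0.4300 = 0.3953

P(A|B) = 0.3953


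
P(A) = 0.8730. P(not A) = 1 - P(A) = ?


P(not A) = 1 - 0.8730 = 0.1270

P(not A) = 0.1270


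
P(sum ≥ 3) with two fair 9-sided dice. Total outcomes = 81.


Total outcomes = 9×9 = 81
Favorable (sum ≥ 3): 80
P = 80/81 = 0.9877

P = 0.9877


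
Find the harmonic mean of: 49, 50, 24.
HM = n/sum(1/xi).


Sum of reciprocals = 1/49 + 1/50 + 1/24 = 0.082075
HM = 3/0.082075 = 36.5520

HM = 36.5520


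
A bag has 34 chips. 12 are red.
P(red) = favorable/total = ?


P = 12/34 = 0.3529

P = 0.3529


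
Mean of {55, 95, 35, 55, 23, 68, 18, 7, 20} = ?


Sum = 55 + 95 + 35 + 55 + 23 + 68 + 18 + 7 + 20 = 376
n = 9
Mean = 376/9 = 41.7778

Mean = 41.7778


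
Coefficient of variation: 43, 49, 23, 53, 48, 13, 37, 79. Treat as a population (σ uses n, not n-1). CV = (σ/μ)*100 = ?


Mean = 43.1250
SD = 18.6845
CV = (18.6845/43.1250)*100 = 43.3263%

CV = 43.3263%


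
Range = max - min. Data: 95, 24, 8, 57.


Max = 95, Min = 8
Range = 95 - 8 = 87

Range = 87


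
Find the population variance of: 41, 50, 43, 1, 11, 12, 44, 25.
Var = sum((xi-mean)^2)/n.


Mean = 28.3750
Squared deviations: 159.3906, 467.6406, 213.8906, 749.3906, 301.8906, 268.1406, 244.1406, 11.3906
Sum = 2415.8750
Variance = 2415.8750/8 = 301.9844

Variance = 301.9844


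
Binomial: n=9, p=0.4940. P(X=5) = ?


C(9,5) = 126
p^5 = 0.029419
(1-p)^4 = 0.065554
P = 126 * 0.029419 * 0.065554 = 0.2430

P(X=5) = 0.2430


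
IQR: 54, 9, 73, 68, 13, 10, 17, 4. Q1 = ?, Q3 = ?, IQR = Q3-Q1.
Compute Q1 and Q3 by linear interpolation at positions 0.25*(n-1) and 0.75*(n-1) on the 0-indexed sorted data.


Sorted: 4, 9, 10, 13, 17, 54, 68, 73
Q1 (25th %ile) = 9.7500
Q3 (75th %ile) = 57.5000
IQR = 57.5000 - 9.7500 = 47.7500

IQR = 47.7500


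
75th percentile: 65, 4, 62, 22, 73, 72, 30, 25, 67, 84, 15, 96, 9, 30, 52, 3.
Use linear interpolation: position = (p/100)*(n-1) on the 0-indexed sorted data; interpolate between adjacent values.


Sorted: 3, 4, 9, 15, 22, 25, 30, 30, 52, 62, 65, 67, 72, 73, 84, 96
n = 16
Index = 75/100 * 15 = 11.2500
Lower = data[11] = 67, Upper = data[12] = 72
P75 = 67 + 0.2500*(5) = 68.2500

P75 = 68.2500


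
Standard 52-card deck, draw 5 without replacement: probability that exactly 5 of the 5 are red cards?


Hypergeometric: P(X=5) = C(26,5)·C(26,0) / C(52,5)
= 65780 × 1 / 2598960
= 65780/2598960 = 0.0253

P = 0.0253


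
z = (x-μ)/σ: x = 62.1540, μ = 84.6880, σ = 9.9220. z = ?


z = (62.1540 - 84.6880)/9.9220
= -22.5340/9.9220
= -2.2711

z = -2.2711


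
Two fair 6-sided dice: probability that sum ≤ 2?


Total outcomes = 6×6 = 36
Favorable (sum ≤ 2): 1
P = 1/36 = 0.0278

P = 0.0278


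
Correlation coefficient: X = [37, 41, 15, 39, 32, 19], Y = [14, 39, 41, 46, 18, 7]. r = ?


Mean X = 30.5000, Mean Y = 27.5000
SD X = 9.995832, SD Y = 14.997222
Cov = 33.750000
r = 33.750000/(9.995832*14.997222) = 0.2251

r = 0.2251


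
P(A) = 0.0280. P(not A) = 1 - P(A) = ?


P(not A) = 1 - 0.0280 = 0.9720

P(not A) = 0.9720


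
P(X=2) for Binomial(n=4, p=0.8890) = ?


C(4,2) = 6
p^2 = 0.790321
(1-p)^2 = 0.012321
P = 6 * 0.790321 * 0.012321 = 0.0584

P(X=2) = 0.0584


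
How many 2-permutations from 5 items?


P(5,2) = 5!/3!
= 120/6
= 20

P(5,2) = 20


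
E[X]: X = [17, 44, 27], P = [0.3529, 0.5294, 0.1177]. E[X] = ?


E[X] = 17*0.3529 + 44*0.5294 + 27*0.1177
= 5.9993 + 23.2936 + 3.1779
= 32.4708

E[X] = 32.4708


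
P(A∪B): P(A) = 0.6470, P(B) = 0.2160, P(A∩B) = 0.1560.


P(A∪B) = 0.6470 + 0.2160 - 0.1560
= 0.8630 - 0.1560
= 0.7070

P(A∪B) = 0.7070


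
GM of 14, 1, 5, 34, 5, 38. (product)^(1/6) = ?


Product = 14 × 1 × 5 × 34 × 5 × 38 = 452200
GM = 452200^(1/6) = 8.7610

GM = 8.7610


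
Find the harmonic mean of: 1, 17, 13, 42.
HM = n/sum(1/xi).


Sum of reciprocals = 1/1 + 1/17 + 1/13 + 1/42 = 1.159556
HM = 4/1.159556 = 3.4496

HM = 3.4496


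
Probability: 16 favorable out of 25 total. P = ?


P = 16/25 = 0.6400

P = 0.6400


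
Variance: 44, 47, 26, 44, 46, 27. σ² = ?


Mean = 39.0000
Squared deviations: 25.0000, 64.0000, 169.0000, 25.0000, 49.0000, 144.0000
Sum = 476.0000
Variance = 476.0000/6 = 79.3333

Variance = 79.3333


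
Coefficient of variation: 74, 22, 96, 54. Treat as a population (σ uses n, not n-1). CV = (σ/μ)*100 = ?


Mean = 61.5000
SD = 27.2167
CV = (27.2167/61.5000)*100 = 44.2548%

CV = 44.2548%


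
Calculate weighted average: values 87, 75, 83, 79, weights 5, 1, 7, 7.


Numerator = 87*5 + 75*1 + 83*7 + 79*7 = 1644
Denominator = 5 + 1 + 7 + 7 = 20
WM = 1644/20 = 82.2000

WM = 82.2000


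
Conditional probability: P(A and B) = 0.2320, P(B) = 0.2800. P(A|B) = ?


P(A|B) = 0.2320/0.2800 = 0.8286

P(A|B) = 0.8286


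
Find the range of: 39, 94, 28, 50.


Max = 94, Min = 28
Range = 94 - 28 = 66

Range = 66


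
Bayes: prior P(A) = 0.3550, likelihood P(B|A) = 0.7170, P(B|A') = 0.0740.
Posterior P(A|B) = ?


P(B) = P(B|A)*P(A) + P(B|A')*P(A')
= 0.7170*0.3550 + 0.0740*0.6450
= 0.254535 + 0.047730 = 0.302265
P(A|B) = 0.254535/0.302265 = 0.8421

P(A|B) = 0.8421


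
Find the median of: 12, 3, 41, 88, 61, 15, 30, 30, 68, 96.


Sorted: 3, 12, 15, 30, 30, 41, 61, 68, 88, 96
n = 10 (even)
Middle values: 30 and 41
Median = (30+41)/2 = 35.5000

Median = 35.5000


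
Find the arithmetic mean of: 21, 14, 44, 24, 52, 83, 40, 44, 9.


Sum = 21 + 14 + 44 + 24 + 52 + 83 + 40 + 44 + 9 = 331
n = 9
Mean = 331/9 = 36.7778

Mean = 36.7778


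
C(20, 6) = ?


C(20,6) = 20!/(6! × 14!)
= 2432902008176640000/(720 × 87178291200)
= 38760

C(20,6) = 38760


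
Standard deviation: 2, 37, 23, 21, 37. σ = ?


Mean = 24.0000
Variance = 166.4000
SD = sqrt(166.4000) = 12.8996

SD = 12.8996


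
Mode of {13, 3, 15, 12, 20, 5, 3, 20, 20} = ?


Frequencies: 3:2, 5:1, 12:1, 13:1, 15:1, 20:3
Max frequency = 3
Mode = 20

Mode = 20


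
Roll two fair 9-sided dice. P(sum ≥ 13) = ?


Total outcomes = 9×9 = 81
Favorable (sum ≥ 13): 21
P = 21/81 = 0.2593

P = 0.2593


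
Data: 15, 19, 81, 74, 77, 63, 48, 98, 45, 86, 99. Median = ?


Sorted: 15, 19, 45, 48, 63, 74, 77, 81, 86, 98, 99
n = 11 (odd)
Middle value = 74

Median = 74


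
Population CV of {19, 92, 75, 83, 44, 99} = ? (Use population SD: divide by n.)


Mean = 68.6667
SD = 28.2410
CV = (28.2410/68.6667)*100 = 41.1277%

CV = 41.1277%


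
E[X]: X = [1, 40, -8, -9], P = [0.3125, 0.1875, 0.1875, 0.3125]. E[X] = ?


E[X] = 1*0.3125 + 40*0.1875 - 8*0.1875 - 9*0.3125
= 0.3125 + 7.5000 - 1.5000 - 2.8125
= 3.5000

E[X] = 3.5000


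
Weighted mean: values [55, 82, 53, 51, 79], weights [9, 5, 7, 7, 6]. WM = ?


Numerator = 55*9 + 82*5 + 53*7 + 51*7 + 79*6 = 2107
Denominator = 9 + 5 + 7 + 7 + 6 = 34
WM = 2107/34 = 61.9706

WM = 61.9706


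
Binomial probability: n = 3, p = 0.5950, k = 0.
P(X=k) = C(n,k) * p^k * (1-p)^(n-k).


C(3,0) = 1
p^0 = 1.000000
(1-p)^3 = 0.066430
P = 1 * 1.000000 * 0.066430 = 0.0664

P(X=0) = 0.0664


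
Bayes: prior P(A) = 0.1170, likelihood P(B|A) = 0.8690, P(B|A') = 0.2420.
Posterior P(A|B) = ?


P(B) = P(B|A)*P(A) + P(B|A')*P(A')
= 0.8690*0.1170 + 0.2420*0.8830
= 0.101673 + 0.213686 = 0.315359
P(A|B) = 0.101673/0.315359 = 0.3224

P(A|B) = 0.3224


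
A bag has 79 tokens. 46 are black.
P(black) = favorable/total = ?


P = 46/79 = 0.5823

P = 0.5823


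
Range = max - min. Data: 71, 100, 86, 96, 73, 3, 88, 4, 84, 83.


Max = 100, Min = 3
Range = 100 - 3 = 97

Range = 97


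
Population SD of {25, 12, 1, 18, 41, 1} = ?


Mean = 16.3333
Variance = 195.8889
SD = sqrt(195.8889) = 13.9960

SD = 13.9960


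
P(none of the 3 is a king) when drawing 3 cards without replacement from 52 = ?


P(no kings) = (48/52) × (47/51) × (46/50)
= 0.7826

P = 0.7826


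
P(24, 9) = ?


P(24,9) = 24!/15!
= 620448401733239439360000/1307674368000
= 474467051520

P(24,9) = 474467051520


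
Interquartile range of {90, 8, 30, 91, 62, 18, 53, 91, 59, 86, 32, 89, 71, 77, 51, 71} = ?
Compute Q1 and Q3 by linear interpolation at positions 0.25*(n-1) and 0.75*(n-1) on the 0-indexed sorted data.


Sorted: 8, 18, 30, 32, 51, 53, 59, 62, 71, 71, 77, 86, 89, 90, 91, 91
Q1 (25th %ile) = 46.2500
Q3 (75th %ile) = 86.7500
IQR = 86.7500 - 46.2500 = 40.5000

IQR = 40.5000


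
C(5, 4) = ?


C(5,4) = 5!/(4! × 1!)
= 120/(24 × 1)
= 5

C(5,4) = 5


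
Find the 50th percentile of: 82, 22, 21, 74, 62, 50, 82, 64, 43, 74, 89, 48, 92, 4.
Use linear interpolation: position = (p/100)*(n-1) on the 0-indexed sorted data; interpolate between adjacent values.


Sorted: 4, 21, 22, 43, 48, 50, 62, 64, 74, 74, 82, 82, 89, 92
n = 14
Index = 50/100 * 13 = 6.5000
Lower = data[6] = 62, Upper = data[7] = 64
P50 = 62 + 0.5000*(2) = 63.0000

P50 = 63.0000


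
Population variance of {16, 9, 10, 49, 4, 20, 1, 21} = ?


Mean = 16.2500
Squared deviations: 0.0625, 52.5625, 39.0625, 1072.5625, 150.0625, 14.0625, 232.5625, 22.5625
Sum = 1583.5000
Variance = 1583.5000/8 = 197.9375

Variance = 197.9375


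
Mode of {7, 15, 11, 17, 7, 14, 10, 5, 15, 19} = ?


Frequencies: 5:1, 7:2, 10:1, 11:1, 14:1, 15:2, 17:1, 19:1
Max frequency = 2
Mode = 7, 15

Mode = 7, 15


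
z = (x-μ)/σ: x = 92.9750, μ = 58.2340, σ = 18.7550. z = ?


z = (92.9750 - 58.2340)/18.7550
= 34.7410/18.7550
= 1.8524

z = 1.8524


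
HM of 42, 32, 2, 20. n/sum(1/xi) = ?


Sum of reciprocals = 1/42 + 1/32 + 1/2 + 1/20 = 0.605060
HM = 4/0.605060 = 6.6109

HM = 6.6109


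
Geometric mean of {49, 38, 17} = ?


Product = 49 × 38 × 17 = 31654
GM = 31654^(1/3) = 31.6332

GM = 31.6332


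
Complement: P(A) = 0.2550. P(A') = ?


P(not A) = 1 - 0.2550 = 0.7450

P(not A) = 0.7450


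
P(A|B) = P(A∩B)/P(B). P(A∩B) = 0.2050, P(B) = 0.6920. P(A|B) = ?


P(A|B) = 0.2050/0.6920 = 0.2962

P(A|B) = 0.2962


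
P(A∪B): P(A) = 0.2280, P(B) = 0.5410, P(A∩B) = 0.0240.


P(A∪B) = 0.2280 + 0.5410 - 0.0240
= 0.7690 - 0.0240
= 0.7450

P(A∪B) = 0.7450


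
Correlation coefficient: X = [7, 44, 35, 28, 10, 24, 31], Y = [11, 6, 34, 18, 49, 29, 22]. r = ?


Mean X = 25.5714, Mean Y = 24.1429
SD X = 12.269092, SD Y = 13.537552
Cov = -59.795918
r = -59.795918/(12.269092*13.537552) = -0.3600

r = -0.3600


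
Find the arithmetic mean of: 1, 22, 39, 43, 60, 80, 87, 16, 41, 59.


Sum = 1 + 22 + 39 + 43 + 60 + 80 + 87 + 16 + 41 + 59 = 448
n = 10
Mean = 448/10 = 44.8000

Mean = 44.8000


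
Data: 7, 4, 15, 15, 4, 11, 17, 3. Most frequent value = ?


Frequencies: 3:1, 4:2, 7:1, 11:1, 15:2, 17:1
Max frequency = 2
Mode = 4, 15

Mode = 4, 15


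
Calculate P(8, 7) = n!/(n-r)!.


P(8,7) = 8!/1!
= 40320/1
= 40320

P(8,7) = 40320


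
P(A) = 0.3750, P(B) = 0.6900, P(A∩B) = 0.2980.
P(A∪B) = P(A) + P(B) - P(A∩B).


P(A∪B) = 0.3750 + 0.6900 - 0.2980
= 1.0650 - 0.2980
= 0.7670

P(A∪B) = 0.7670


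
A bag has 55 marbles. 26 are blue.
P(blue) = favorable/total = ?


P = 26/55 = 0.4727

P = 0.4727


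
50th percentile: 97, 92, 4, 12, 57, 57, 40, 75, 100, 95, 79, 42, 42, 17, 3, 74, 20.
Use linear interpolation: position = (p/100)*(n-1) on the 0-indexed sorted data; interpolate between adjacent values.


Sorted: 3, 4, 12, 17, 20, 40, 42, 42, 57, 57, 74, 75, 79, 92, 95, 97, 100
n = 17
Index = 50/100 * 16 = 8.0000
Lower = data[8] = 57, Upper = data[9] = 57
P50 = 57 + 0*(0) = 57.0000

P50 = 57.0000


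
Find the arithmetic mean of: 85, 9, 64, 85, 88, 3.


Sum = 85 + 9 + 64 + 85 + 88 + 3 = 334
n = 6
Mean = 334/6 = 55.6667

Mean = 55.6667


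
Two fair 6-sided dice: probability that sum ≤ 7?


Total outcomes = 6×6 = 36
Favorable (sum ≤ 7): 21
P = 21/36 = 0.5833

P = 0.5833


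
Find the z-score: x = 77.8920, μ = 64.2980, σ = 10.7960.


z = (77.8920 - 64.2980)/10.7960
= 13.5940/10.7960
= 1.2592

z = 1.2592


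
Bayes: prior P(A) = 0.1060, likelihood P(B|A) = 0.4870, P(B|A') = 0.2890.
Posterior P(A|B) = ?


P(B) = P(B|A)*P(A) + P(B|A')*P(A')
= 0.4870*0.1060 + 0.2890*0.8940
= 0.051622 + 0.258366 = 0.309988
P(A|B) = 0.051622/0.309988 = 0.1665

P(A|B) = 0.1665


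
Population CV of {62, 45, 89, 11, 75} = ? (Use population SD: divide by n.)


Mean = 56.4000
SD = 26.9488
CV = (26.9488/56.4000)*100 = 47.7816%

CV = 47.7816%


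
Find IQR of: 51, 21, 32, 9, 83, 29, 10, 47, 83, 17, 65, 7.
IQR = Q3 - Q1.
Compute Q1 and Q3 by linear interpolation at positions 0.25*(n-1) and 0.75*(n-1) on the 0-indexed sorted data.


Sorted: 7, 9, 10, 17, 21, 29, 32, 47, 51, 65, 83, 83
Q1 (25th %ile) = 15.2500
Q3 (75th %ile) = 54.5000
IQR = 54.5000 - 15.2500 = 39.2500

IQR = 39.2500


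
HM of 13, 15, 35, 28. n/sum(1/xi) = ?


Sum of reciprocals = 1/13 + 1/15 + 1/35 + 1/28 = 0.207875
HM = 4/0.207875 = 19.2423

HM = 19.2423


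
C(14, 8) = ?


C(14,8) = 14!/(8! × 6!)
= 87178291200/(40320 × 720)
= 3003

C(14,8) = 3003


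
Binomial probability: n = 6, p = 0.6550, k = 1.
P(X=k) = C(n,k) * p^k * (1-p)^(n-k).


C(6,1) = 6
p^1 = 0.655000
(1-p)^5 = 0.004888
P = 6 * 0.655000 * 0.004888 = 0.0192

P(X=1) = 0.0192


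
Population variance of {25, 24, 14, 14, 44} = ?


Mean = 24.2000
Squared deviations: 0.6400, 0.0400, 104.0400, 104.0400, 392.0400
Sum = 600.8000
Variance = 600.8000/5 = 120.1600

Variance = 120.1600


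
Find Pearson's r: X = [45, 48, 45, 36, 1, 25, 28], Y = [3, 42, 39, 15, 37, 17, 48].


Mean X = 32.5714, Mean Y = 28.7143
SD X = 15.277034, SD Y = 15.627030
Cov = -42.122449
r = -42.122449/(15.277034*15.627030) = -0.1764

r = -0.1764


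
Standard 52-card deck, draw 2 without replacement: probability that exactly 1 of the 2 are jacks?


Hypergeometric: P(X=1) = C(4,1)·C(48,1) / C(52,2)
= 4 × 48 / 1326
= 192/1326 = 0.1448

P = 0.1448


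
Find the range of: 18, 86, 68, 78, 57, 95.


Max = 95, Min = 18
Range = 95 - 18 = 77

Range = 77


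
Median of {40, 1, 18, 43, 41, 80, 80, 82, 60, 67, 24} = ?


Sorted: 1, 18, 24, 40, 41, 43, 60, 67, 80, 80, 82
n = 11 (odd)
Middle value = 43

Median = 43


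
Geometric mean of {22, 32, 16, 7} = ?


Product = 22 × 32 × 16 × 7 = 78848
GM = 78848^(1/4) = 16.7571

GM = 16.7571


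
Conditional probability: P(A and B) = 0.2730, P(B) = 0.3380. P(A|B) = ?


P(A|B) = 0.2730/0.3380 = 0.8077

P(A|B) = 0.8077


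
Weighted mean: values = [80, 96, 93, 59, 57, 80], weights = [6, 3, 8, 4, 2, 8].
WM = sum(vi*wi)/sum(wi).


Numerator = 80*6 + 96*3 + 93*8 + 59*4 + 57*2 + 80*8 = 2502
Denominator = 6 + 3 + 8 + 4 + 2 + 8 = 31
WM = 2502/31 = 80.7097

WM = 80.7097


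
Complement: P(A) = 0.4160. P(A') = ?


P(not A) = 1 - 0.4160 = 0.5840

P(not A) = 0.5840


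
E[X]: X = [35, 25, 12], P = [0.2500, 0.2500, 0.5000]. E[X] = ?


E[X] = 35*0.2500 + 25*0.2500 + 12*0.5000
= 8.7500 + 6.2500 + 6.0000
= 21.0000

E[X] = 21.0000


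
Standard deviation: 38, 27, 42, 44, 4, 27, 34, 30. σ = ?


Mean = 30.7500
Variance = 138.6875
SD = sqrt(138.6875) = 11.7766

SD = 11.7766


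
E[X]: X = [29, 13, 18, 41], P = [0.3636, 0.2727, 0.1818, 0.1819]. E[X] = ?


E[X] = 29*0.3636 + 13*0.2727 + 18*0.1818 + 41*0.1819
= 10.5444 + 3.5451 + 3.2724 + 7.4579
= 24.8198

E[X] = 24.8198


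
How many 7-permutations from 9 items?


P(9,7) = 9!/2!
= 362880/2
= 181440

P(9,7) = 181440


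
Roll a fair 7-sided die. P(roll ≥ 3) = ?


Favorable outcomes (roll ≥ 3): 5
Total outcomes = 7
P = 5/7 = 0.7143

P = 0.7143


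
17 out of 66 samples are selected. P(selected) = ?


P = 17/66 = 0.2576

P = 0.2576


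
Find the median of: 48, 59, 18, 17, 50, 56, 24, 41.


Sorted: 17, 18, 24, 41, 48, 50, 56, 59
n = 8 (even)
Middle values: 41 and 48
Median = (41+48)/2 = 44.5000

Median = 44.5000


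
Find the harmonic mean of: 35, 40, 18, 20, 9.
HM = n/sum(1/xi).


Sum of reciprocals = 1/35 + 1/40 + 1/18 + 1/20 + 1/9 = 0.270238
HM = 5/0.270238 = 18.5022

HM = 18.5022


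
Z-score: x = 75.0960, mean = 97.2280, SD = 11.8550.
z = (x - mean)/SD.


z = (75.0960 - 97.2280)/11.8550
= -22.1320/11.8550
= -1.8669

z = -1.8669


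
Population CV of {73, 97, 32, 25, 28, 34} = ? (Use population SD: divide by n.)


Mean = 48.1667
SD = 27.1011
CV = (27.1011/48.1667)*100 = 56.2654%

CV = 56.2654%


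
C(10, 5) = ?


C(10,5) = 10!/(5! × 5!)
= 3628800/(120 × 120)
= 252

C(10,5) = 252


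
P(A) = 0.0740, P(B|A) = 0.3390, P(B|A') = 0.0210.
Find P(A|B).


P(B) = P(B|A)*P(A) + P(B|A')*P(A')
= 0.3390*0.0740 + 0.0210*0.9260
= 0.025086 + 0.019446 = 0.044532
P(A|B) = 0.025086/0.044532 = 0.5633

P(A|B) = 0.5633


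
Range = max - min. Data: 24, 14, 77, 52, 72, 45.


Max = 77, Min = 14
Range = 77 - 14 = 63

Range = 63


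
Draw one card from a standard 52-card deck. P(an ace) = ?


4 aces in 52 cards
P = 4/52 = 0.0769

P = 0.0769


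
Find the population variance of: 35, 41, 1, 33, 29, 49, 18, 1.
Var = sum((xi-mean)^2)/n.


Mean = 25.8750
Squared deviations: 83.2656, 228.7656, 618.7656, 50.7656, 9.7656, 534.7656, 62.0156, 618.7656
Sum = 2206.8750
Variance = 2206.8750/8 = 275.8594

Variance = 275.8594


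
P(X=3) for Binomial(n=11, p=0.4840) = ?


C(11,3) = 165
p^3 = 0.113380
(1-p)^8 = 0.005026
P = 165 * 0.113380 * 0.005026 = 0.0940

P(X=3) = 0.0940


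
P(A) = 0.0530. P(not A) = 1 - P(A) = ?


P(not A) = 1 - 0.0530 = 0.9470

P(not A) = 0.9470


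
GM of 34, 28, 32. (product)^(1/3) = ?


Product = 34 × 28 × 32 = 30464
GM = 30464^(1/3) = 31.2317

GM = 31.2317


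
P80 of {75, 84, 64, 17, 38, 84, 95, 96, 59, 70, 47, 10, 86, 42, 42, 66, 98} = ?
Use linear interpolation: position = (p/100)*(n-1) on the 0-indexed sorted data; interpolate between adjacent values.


Sorted: 10, 17, 38, 42, 42, 47, 59, 64, 66, 70, 75, 84, 84, 86, 95, 96, 98
n = 17
Index = 80/100 * 16 = 12.8000
Lower = data[12] = 84, Upper = data[13] = 86
P80 = 84 + 0.8000*(2) = 85.6000

P80 = 85.6000


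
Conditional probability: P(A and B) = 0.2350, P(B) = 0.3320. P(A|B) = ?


P(A|B) = 0.2350/0.3320 = 0.7078

P(A|B) = 0.7078


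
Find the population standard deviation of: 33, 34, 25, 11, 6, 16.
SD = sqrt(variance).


Mean = 20.8333
Variance = 113.1389
SD = sqrt(113.1389) = 10.6367

SD = 10.6367


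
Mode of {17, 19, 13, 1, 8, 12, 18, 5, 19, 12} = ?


Frequencies: 1:1, 5:1, 8:1, 12:2, 13:1, 17:1, 18:1, 19:2
Max frequency = 2
Mode = 12, 19

Mode = 12, 19


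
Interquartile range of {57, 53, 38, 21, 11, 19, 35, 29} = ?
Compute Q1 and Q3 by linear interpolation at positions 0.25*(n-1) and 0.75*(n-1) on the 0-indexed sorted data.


Sorted: 11, 19, 21, 29, 35, 38, 53, 57
Q1 (25th %ile) = 20.5000
Q3 (75th %ile) = 41.7500
IQR = 41.7500 - 20.5000 = 21.2500

IQR = 21.2500


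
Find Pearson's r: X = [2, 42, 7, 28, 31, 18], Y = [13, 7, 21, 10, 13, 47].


Mean X = 21.3333, Mean Y = 18.5000
SD X = 13.876439, SD Y = 13.438130
Cov = -62.000000
r = -62.000000/(13.876439*13.438130) = -0.3325

r = -0.3325


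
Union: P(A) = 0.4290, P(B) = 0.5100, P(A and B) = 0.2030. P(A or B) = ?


P(A∪B) = 0.4290 + 0.5100 - 0.2030
= 0.9390 - 0.2030
= 0.7360

P(A∪B) = 0.7360


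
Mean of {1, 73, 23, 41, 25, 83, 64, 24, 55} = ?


Sum = 1 + 73 + 23 + 41 + 25 + 83 + 64 + 24 + 55 = 389
n = 9
Mean = 389/9 = 43.2222

Mean = 43.2222


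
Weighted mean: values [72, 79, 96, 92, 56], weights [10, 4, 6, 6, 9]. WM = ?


Numerator = 72*10 + 79*4 + 96*6 + 92*6 + 56*9 = 2668
Denominator = 10 + 4 + 6 + 6 + 9 = 35
WM = 2668/35 = 76.2286

WM = 76.2286


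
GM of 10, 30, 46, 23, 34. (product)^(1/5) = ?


Product = 10 × 30 × 46 × 23 × 34 = 10791600
GM = 10791600^(1/5) = 25.5045

GM = 25.5045


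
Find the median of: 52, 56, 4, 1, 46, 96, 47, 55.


Sorted: 1, 4, 46, 47, 52, 55, 56, 96
n = 8 (even)
Middle values: 47 and 52
Median = (47+52)/2 = 49.5000

Median = 49.5000


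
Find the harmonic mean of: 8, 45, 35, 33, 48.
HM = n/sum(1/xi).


Sum of reciprocals = 1/8 + 1/45 + 1/35 + 1/33 + 1/48 = 0.226930
HM = 5/0.226930 = 22.0332

HM = 22.0332


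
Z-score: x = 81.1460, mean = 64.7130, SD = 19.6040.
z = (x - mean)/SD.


z = (81.1460 - 64.7130)/19.6040
= 16.4330/19.6040
= 0.8382

z = 0.8382
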